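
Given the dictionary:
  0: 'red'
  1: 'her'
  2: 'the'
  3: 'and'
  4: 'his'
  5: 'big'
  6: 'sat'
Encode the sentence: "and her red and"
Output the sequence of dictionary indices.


Look up each word in the dictionary:
  'and' -> 3
  'her' -> 1
  'red' -> 0
  'and' -> 3

Encoded: [3, 1, 0, 3]


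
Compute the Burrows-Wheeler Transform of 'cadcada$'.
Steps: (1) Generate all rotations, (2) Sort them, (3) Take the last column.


Rotations (sorted):
  0: $cadcada -> last char: a
  1: a$cadcad -> last char: d
  2: ada$cadc -> last char: c
  3: adcada$c -> last char: c
  4: cada$cad -> last char: d
  5: cadcada$ -> last char: $
  6: da$cadca -> last char: a
  7: dcada$ca -> last char: a


BWT = adccd$aa


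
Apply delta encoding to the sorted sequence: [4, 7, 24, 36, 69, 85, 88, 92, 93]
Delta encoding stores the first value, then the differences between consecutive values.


First value: 4
Deltas:
  7 - 4 = 3
  24 - 7 = 17
  36 - 24 = 12
  69 - 36 = 33
  85 - 69 = 16
  88 - 85 = 3
  92 - 88 = 4
  93 - 92 = 1


Delta encoded: [4, 3, 17, 12, 33, 16, 3, 4, 1]


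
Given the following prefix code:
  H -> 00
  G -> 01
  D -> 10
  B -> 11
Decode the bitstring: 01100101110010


Decoding step by step:
Bits 01 -> G
Bits 10 -> D
Bits 01 -> G
Bits 01 -> G
Bits 11 -> B
Bits 00 -> H
Bits 10 -> D


Decoded message: GDGGBHD


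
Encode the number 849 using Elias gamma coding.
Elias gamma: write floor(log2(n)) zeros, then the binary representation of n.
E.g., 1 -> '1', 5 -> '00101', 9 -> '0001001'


num_bits = floor(log2(849)) + 1 = 10
leading_zeros = num_bits - 1 = 9
binary(849) = 1101010001

Elias gamma(849) = '000000000' + '1101010001' = 0000000001101010001 (19 bits)


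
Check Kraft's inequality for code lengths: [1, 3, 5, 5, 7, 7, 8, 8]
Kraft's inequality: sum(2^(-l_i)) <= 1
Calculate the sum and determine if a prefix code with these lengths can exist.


Sum = 2^(-1) + 2^(-3) + 2^(-5) + 2^(-5) + 2^(-7) + 2^(-7) + 2^(-8) + 2^(-8)
    = 0.5 + 0.125 + 0.03125 + 0.03125 + 0.0078125 + 0.0078125 + 0.00390625 + 0.00390625
    = 182/256 = 0.7109375
Since 0.7109375 <= 1, Kraft's inequality IS satisfied.
A prefix code with these lengths CAN exist.

Kraft sum = 0.7109375. Satisfied.


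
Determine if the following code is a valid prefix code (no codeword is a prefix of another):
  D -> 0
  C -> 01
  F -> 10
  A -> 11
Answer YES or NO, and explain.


Checking each pair (does one codeword prefix another?):
  D='0' vs C='01': prefix -- VIOLATION

NO -- this is NOT a valid prefix code. D (0) is a prefix of C (01).


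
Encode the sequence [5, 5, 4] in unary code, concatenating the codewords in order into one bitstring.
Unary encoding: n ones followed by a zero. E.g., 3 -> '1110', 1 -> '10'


Encode each number as n ones followed by a terminating 0:
  5 -> 111110 (6 bits)
  5 -> 111110 (6 bits)
  4 -> 11110 (5 bits)
Total length = 6 + 6 + 5 = 17 bits.

Unary([5, 5, 4]) = 11111011111011110 (17 bits)


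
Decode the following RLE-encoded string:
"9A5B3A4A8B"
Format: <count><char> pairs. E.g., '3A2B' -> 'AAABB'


Expanding each <count><char> pair:
  9A -> 'AAAAAAAAA'
  5B -> 'BBBBB'
  3A -> 'AAA'
  4A -> 'AAAA'
  8B -> 'BBBBBBBB'

Decoded = AAAAAAAAABBBBBAAAAAAABBBBBBBB


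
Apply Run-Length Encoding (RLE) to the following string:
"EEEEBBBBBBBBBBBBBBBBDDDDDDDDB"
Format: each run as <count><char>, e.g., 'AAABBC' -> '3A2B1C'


Scanning runs left to right:
  i=0: run of 'E' x 4 -> '4E'
  i=4: run of 'B' x 16 -> '16B'
  i=20: run of 'D' x 8 -> '8D'
  i=28: run of 'B' x 1 -> '1B'

RLE = 4E16B8D1B


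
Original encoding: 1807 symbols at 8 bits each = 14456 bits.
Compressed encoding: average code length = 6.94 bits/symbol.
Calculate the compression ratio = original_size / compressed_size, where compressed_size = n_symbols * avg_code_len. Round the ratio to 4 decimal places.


original_size = n_symbols * orig_bits = 1807 * 8 = 14456 bits
compressed_size = n_symbols * avg_code_len = 1807 * 6.94 = 12540.58 bits
ratio = original_size / compressed_size = 14456 / 12540.58 = 1.1527

Compression ratio = 1.1527


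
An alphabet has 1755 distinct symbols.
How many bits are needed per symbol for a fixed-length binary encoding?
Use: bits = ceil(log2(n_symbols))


log2(1755) = 10.7773
Bracket: 2^10 = 1024 < 1755 <= 2^11 = 2048
So ceil(log2(1755)) = 11

bits = ceil(log2(1755)) = ceil(10.7773) = 11 bits


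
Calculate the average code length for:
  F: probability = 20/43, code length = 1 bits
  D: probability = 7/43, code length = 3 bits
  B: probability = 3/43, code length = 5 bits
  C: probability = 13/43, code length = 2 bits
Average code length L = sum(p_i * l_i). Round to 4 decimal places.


Weighted contributions p_i * l_i:
  F: (20/43) * 1 = 20/43
  D: (7/43) * 3 = 21/43
  B: (3/43) * 5 = 15/43
  C: (13/43) * 2 = 26/43
Sum = (20 + 21 + 15 + 26)/43 = 82/43

L = 82/43 = 1.9070 bits/symbol


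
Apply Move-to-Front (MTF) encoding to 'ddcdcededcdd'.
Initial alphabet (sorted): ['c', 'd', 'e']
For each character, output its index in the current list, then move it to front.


MTF encoding:
'd': index 1 in ['c', 'd', 'e'] -> ['d', 'c', 'e']
'd': index 0 in ['d', 'c', 'e'] -> ['d', 'c', 'e']
'c': index 1 in ['d', 'c', 'e'] -> ['c', 'd', 'e']
'd': index 1 in ['c', 'd', 'e'] -> ['d', 'c', 'e']
'c': index 1 in ['d', 'c', 'e'] -> ['c', 'd', 'e']
'e': index 2 in ['c', 'd', 'e'] -> ['e', 'c', 'd']
'd': index 2 in ['e', 'c', 'd'] -> ['d', 'e', 'c']
'e': index 1 in ['d', 'e', 'c'] -> ['e', 'd', 'c']
'd': index 1 in ['e', 'd', 'c'] -> ['d', 'e', 'c']
'c': index 2 in ['d', 'e', 'c'] -> ['c', 'd', 'e']
'd': index 1 in ['c', 'd', 'e'] -> ['d', 'c', 'e']
'd': index 0 in ['d', 'c', 'e'] -> ['d', 'c', 'e']


Output: [1, 0, 1, 1, 1, 2, 2, 1, 1, 2, 1, 0]


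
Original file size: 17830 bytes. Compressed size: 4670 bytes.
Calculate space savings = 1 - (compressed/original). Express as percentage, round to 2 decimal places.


ratio = compressed/original = 4670/17830 = 0.261918
savings = 1 - ratio = 1 - 0.261918 = 0.738082
as a percentage: 0.738082 * 100 = 73.81%

Space savings = 1 - 4670/17830 = 73.81%


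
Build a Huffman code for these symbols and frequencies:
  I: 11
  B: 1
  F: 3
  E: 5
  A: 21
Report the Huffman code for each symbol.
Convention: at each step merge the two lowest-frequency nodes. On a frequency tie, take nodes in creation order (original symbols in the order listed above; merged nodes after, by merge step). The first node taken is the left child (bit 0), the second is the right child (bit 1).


Huffman tree construction:
Step 1: Merge B(1) + F(3) = 4
Step 2: Merge (B+F)(4) + E(5) = 9
Step 3: Merge ((B+F)+E)(9) + I(11) = 20
Step 4: Merge (((B+F)+E)+I)(20) + A(21) = 41
Read each symbol's code off the tree from the root (left child = 0, right child = 1).

Codes:
  I: 01 (length 2)
  B: 0000 (length 4)
  F: 0001 (length 4)
  E: 001 (length 3)
  A: 1 (length 1)
Average code length: 74/41 = 1.8049 bits/symbol


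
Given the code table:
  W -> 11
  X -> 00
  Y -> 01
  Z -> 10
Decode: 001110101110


Decoding:
00 -> X
11 -> W
10 -> Z
10 -> Z
11 -> W
10 -> Z


Result: XWZZWZ


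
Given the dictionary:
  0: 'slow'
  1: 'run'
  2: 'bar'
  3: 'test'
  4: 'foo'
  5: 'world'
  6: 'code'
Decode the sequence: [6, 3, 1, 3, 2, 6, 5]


Look up each index in the dictionary:
  6 -> 'code'
  3 -> 'test'
  1 -> 'run'
  3 -> 'test'
  2 -> 'bar'
  6 -> 'code'
  5 -> 'world'

Decoded: "code test run test bar code world"


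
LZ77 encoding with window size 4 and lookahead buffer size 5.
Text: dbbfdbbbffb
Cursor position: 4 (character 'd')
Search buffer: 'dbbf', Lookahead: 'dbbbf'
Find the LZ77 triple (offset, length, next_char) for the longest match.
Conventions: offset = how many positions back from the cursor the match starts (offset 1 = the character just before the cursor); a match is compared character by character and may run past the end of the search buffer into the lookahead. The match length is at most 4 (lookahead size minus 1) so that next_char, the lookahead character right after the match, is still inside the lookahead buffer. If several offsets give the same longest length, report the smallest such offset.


Try each offset into the search buffer:
  offset=1 (pos 3, char 'f'): match length 0
  offset=2 (pos 2, char 'b'): match length 0
  offset=3 (pos 1, char 'b'): match length 0
  offset=4 (pos 0, char 'd'): match length 3
Longest match has length 3 at offset 4.
next_char = character at position 4 + 3 = 7 -> 'b'

Best match: offset=4, length=3 (matching 'dbb' starting at position 0)
LZ77 triple: (4, 3, 'b')


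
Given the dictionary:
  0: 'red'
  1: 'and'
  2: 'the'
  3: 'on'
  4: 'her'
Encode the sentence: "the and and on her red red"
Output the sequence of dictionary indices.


Look up each word in the dictionary:
  'the' -> 2
  'and' -> 1
  'and' -> 1
  'on' -> 3
  'her' -> 4
  'red' -> 0
  'red' -> 0

Encoded: [2, 1, 1, 3, 4, 0, 0]


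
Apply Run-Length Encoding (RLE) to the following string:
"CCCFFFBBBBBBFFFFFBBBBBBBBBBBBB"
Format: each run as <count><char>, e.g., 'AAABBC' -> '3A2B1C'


Scanning runs left to right:
  i=0: run of 'C' x 3 -> '3C'
  i=3: run of 'F' x 3 -> '3F'
  i=6: run of 'B' x 6 -> '6B'
  i=12: run of 'F' x 5 -> '5F'
  i=17: run of 'B' x 13 -> '13B'

RLE = 3C3F6B5F13B


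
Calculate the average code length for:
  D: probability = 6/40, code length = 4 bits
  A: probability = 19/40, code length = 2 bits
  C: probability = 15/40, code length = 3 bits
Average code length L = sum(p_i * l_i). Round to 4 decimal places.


Weighted contributions p_i * l_i:
  D: (6/40) * 4 = 24/40
  A: (19/40) * 2 = 38/40
  C: (15/40) * 3 = 45/40
Sum = (24 + 38 + 45)/40 = 107/40

L = 107/40 = 2.6750 bits/symbol


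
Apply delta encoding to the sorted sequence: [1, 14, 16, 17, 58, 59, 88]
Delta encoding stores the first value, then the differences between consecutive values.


First value: 1
Deltas:
  14 - 1 = 13
  16 - 14 = 2
  17 - 16 = 1
  58 - 17 = 41
  59 - 58 = 1
  88 - 59 = 29


Delta encoded: [1, 13, 2, 1, 41, 1, 29]


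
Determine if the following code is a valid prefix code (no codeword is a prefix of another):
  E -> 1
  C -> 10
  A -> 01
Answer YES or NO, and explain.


Checking each pair (does one codeword prefix another?):
  E='1' vs C='10': prefix -- VIOLATION

NO -- this is NOT a valid prefix code. E (1) is a prefix of C (10).


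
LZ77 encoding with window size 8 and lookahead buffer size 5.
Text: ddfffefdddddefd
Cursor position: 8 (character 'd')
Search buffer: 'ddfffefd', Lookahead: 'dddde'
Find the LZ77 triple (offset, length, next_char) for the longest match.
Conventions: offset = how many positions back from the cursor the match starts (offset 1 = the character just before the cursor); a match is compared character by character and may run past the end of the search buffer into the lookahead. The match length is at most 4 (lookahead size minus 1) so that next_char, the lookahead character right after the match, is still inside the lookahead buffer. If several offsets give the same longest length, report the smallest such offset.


Try each offset into the search buffer:
  offset=1 (pos 7, char 'd'): match length 4
  offset=2 (pos 6, char 'f'): match length 0
  offset=3 (pos 5, char 'e'): match length 0
  offset=4 (pos 4, char 'f'): match length 0
  offset=5 (pos 3, char 'f'): match length 0
  offset=6 (pos 2, char 'f'): match length 0
  offset=7 (pos 1, char 'd'): match length 1
  offset=8 (pos 0, char 'd'): match length 2
Longest match has length 4 at offset 1.
next_char = character at position 8 + 4 = 12 -> 'e'

Best match: offset=1, length=4 (matching 'dddd' starting at position 7)
LZ77 triple: (1, 4, 'e')


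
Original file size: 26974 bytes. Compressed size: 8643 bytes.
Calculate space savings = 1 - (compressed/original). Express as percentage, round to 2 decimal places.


ratio = compressed/original = 8643/26974 = 0.32042
savings = 1 - ratio = 1 - 0.32042 = 0.67958
as a percentage: 0.67958 * 100 = 67.96%

Space savings = 1 - 8643/26974 = 67.96%


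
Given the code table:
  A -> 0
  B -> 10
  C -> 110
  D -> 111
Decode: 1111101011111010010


Decoding:
111 -> D
110 -> C
10 -> B
111 -> D
110 -> C
10 -> B
0 -> A
10 -> B


Result: DCBDCBAB


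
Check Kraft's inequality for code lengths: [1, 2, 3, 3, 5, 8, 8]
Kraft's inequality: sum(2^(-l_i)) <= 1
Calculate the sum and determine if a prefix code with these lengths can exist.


Sum = 2^(-1) + 2^(-2) + 2^(-3) + 2^(-3) + 2^(-5) + 2^(-8) + 2^(-8)
    = 0.5 + 0.25 + 0.125 + 0.125 + 0.03125 + 0.00390625 + 0.00390625
    = 266/256 = 1.0390625
Since 1.0390625 > 1, Kraft's inequality is NOT satisfied.
A prefix code with these lengths CANNOT exist.

Kraft sum = 1.0390625. Not satisfied.


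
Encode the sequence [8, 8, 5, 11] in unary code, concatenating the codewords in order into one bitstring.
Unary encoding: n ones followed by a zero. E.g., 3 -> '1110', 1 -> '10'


Encode each number as n ones followed by a terminating 0:
  8 -> 111111110 (9 bits)
  8 -> 111111110 (9 bits)
  5 -> 111110 (6 bits)
  11 -> 111111111110 (12 bits)
Total length = 9 + 9 + 6 + 12 = 36 bits.

Unary([8, 8, 5, 11]) = 111111110111111110111110111111111110 (36 bits)


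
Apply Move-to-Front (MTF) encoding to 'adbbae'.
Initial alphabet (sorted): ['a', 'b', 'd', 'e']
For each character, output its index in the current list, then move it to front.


MTF encoding:
'a': index 0 in ['a', 'b', 'd', 'e'] -> ['a', 'b', 'd', 'e']
'd': index 2 in ['a', 'b', 'd', 'e'] -> ['d', 'a', 'b', 'e']
'b': index 2 in ['d', 'a', 'b', 'e'] -> ['b', 'd', 'a', 'e']
'b': index 0 in ['b', 'd', 'a', 'e'] -> ['b', 'd', 'a', 'e']
'a': index 2 in ['b', 'd', 'a', 'e'] -> ['a', 'b', 'd', 'e']
'e': index 3 in ['a', 'b', 'd', 'e'] -> ['e', 'a', 'b', 'd']


Output: [0, 2, 2, 0, 2, 3]


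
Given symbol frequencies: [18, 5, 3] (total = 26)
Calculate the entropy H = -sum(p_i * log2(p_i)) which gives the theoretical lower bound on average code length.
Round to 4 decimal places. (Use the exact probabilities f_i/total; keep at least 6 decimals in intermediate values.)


Per-symbol terms -p_i * log2(p_i) with p_i = f_i/26:
  p = 18/26 = 0.692308: log2(p) = -0.530515, -p*log2(p) = 0.367279
  p = 5/26 = 0.192308: log2(p) = -2.378512, -p*log2(p) = 0.457406
  p = 3/26 = 0.115385: log2(p) = -3.115477, -p*log2(p) = 0.359478
H = 0.367279 + 0.457406 + 0.359478 = 1.184163

H = 1.1842 bits/symbol


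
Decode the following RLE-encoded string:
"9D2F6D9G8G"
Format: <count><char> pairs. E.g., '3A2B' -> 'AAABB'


Expanding each <count><char> pair:
  9D -> 'DDDDDDDDD'
  2F -> 'FF'
  6D -> 'DDDDDD'
  9G -> 'GGGGGGGGG'
  8G -> 'GGGGGGGG'

Decoded = DDDDDDDDDFFDDDDDDGGGGGGGGGGGGGGGGG


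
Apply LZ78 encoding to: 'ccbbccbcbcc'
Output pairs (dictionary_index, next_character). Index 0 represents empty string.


LZ78 encoding steps:
Dictionary: {0: ''}
Step 1: w='' (idx 0), next='c' -> output (0, 'c'), add 'c' as idx 1
Step 2: w='c' (idx 1), next='b' -> output (1, 'b'), add 'cb' as idx 2
Step 3: w='' (idx 0), next='b' -> output (0, 'b'), add 'b' as idx 3
Step 4: w='c' (idx 1), next='c' -> output (1, 'c'), add 'cc' as idx 4
Step 5: w='b' (idx 3), next='c' -> output (3, 'c'), add 'bc' as idx 5
Step 6: w='bc' (idx 5), next='c' -> output (5, 'c'), add 'bcc' as idx 6


Encoded: [(0, 'c'), (1, 'b'), (0, 'b'), (1, 'c'), (3, 'c'), (5, 'c')]


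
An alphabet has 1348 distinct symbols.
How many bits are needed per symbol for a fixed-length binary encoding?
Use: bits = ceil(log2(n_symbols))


log2(1348) = 10.3966
Bracket: 2^10 = 1024 < 1348 <= 2^11 = 2048
So ceil(log2(1348)) = 11

bits = ceil(log2(1348)) = ceil(10.3966) = 11 bits


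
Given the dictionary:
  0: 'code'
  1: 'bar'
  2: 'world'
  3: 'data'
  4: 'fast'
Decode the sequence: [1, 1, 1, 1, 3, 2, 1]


Look up each index in the dictionary:
  1 -> 'bar'
  1 -> 'bar'
  1 -> 'bar'
  1 -> 'bar'
  3 -> 'data'
  2 -> 'world'
  1 -> 'bar'

Decoded: "bar bar bar bar data world bar"


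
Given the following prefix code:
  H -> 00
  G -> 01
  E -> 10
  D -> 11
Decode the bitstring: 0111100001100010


Decoding step by step:
Bits 01 -> G
Bits 11 -> D
Bits 10 -> E
Bits 00 -> H
Bits 01 -> G
Bits 10 -> E
Bits 00 -> H
Bits 10 -> E


Decoded message: GDEHGEHE


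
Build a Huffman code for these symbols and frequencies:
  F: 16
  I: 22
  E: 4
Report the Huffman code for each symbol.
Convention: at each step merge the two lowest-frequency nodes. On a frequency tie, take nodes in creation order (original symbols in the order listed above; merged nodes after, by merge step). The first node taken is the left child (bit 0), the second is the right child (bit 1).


Huffman tree construction:
Step 1: Merge E(4) + F(16) = 20
Step 2: Merge (E+F)(20) + I(22) = 42
Read each symbol's code off the tree from the root (left child = 0, right child = 1).

Codes:
  F: 01 (length 2)
  I: 1 (length 1)
  E: 00 (length 2)
Average code length: 62/42 = 1.4762 bits/symbol


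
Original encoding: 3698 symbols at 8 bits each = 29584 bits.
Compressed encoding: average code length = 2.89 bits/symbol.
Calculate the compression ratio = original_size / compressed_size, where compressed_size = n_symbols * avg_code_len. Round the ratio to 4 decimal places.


original_size = n_symbols * orig_bits = 3698 * 8 = 29584 bits
compressed_size = n_symbols * avg_code_len = 3698 * 2.89 = 10687.22 bits
ratio = original_size / compressed_size = 29584 / 10687.22 = 2.7682

Compression ratio = 2.7682


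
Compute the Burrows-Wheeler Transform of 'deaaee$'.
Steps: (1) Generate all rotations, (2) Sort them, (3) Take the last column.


Rotations (sorted):
  0: $deaaee -> last char: e
  1: aaee$de -> last char: e
  2: aee$dea -> last char: a
  3: deaaee$ -> last char: $
  4: e$deaae -> last char: e
  5: eaaee$d -> last char: d
  6: ee$deaa -> last char: a


BWT = eea$eda


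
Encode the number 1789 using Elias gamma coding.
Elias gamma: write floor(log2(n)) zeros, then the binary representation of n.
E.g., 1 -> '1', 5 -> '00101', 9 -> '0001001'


num_bits = floor(log2(1789)) + 1 = 11
leading_zeros = num_bits - 1 = 10
binary(1789) = 11011111101

Elias gamma(1789) = '0000000000' + '11011111101' = 000000000011011111101 (21 bits)


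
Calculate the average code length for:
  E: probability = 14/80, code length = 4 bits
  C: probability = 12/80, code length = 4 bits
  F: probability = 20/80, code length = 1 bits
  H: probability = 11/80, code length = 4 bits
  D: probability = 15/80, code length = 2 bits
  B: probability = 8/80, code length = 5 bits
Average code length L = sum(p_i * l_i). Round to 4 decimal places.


Weighted contributions p_i * l_i:
  E: (14/80) * 4 = 56/80
  C: (12/80) * 4 = 48/80
  F: (20/80) * 1 = 20/80
  H: (11/80) * 4 = 44/80
  D: (15/80) * 2 = 30/80
  B: (8/80) * 5 = 40/80
Sum = (56 + 48 + 20 + 44 + 30 + 40)/80 = 238/80

L = 238/80 = 2.9750 bits/symbol


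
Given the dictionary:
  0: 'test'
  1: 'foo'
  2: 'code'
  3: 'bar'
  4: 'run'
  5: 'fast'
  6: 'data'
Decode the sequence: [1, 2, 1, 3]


Look up each index in the dictionary:
  1 -> 'foo'
  2 -> 'code'
  1 -> 'foo'
  3 -> 'bar'

Decoded: "foo code foo bar"


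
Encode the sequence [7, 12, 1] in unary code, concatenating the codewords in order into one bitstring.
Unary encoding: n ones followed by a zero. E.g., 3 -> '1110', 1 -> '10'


Encode each number as n ones followed by a terminating 0:
  7 -> 11111110 (8 bits)
  12 -> 1111111111110 (13 bits)
  1 -> 10 (2 bits)
Total length = 8 + 13 + 2 = 23 bits.

Unary([7, 12, 1]) = 11111110111111111111010 (23 bits)


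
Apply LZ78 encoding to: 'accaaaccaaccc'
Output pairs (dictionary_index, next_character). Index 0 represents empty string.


LZ78 encoding steps:
Dictionary: {0: ''}
Step 1: w='' (idx 0), next='a' -> output (0, 'a'), add 'a' as idx 1
Step 2: w='' (idx 0), next='c' -> output (0, 'c'), add 'c' as idx 2
Step 3: w='c' (idx 2), next='a' -> output (2, 'a'), add 'ca' as idx 3
Step 4: w='a' (idx 1), next='a' -> output (1, 'a'), add 'aa' as idx 4
Step 5: w='c' (idx 2), next='c' -> output (2, 'c'), add 'cc' as idx 5
Step 6: w='aa' (idx 4), next='c' -> output (4, 'c'), add 'aac' as idx 6
Step 7: w='cc' (idx 5), end of input -> output (5, '')


Encoded: [(0, 'a'), (0, 'c'), (2, 'a'), (1, 'a'), (2, 'c'), (4, 'c'), (5, '')]


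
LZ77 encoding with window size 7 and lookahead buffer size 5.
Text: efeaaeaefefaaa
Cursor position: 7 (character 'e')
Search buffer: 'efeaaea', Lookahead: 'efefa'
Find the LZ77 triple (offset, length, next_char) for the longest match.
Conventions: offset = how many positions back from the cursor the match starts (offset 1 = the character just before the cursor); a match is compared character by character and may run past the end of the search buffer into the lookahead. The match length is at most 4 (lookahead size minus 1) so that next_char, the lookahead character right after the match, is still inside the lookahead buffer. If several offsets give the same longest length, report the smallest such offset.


Try each offset into the search buffer:
  offset=1 (pos 6, char 'a'): match length 0
  offset=2 (pos 5, char 'e'): match length 1
  offset=3 (pos 4, char 'a'): match length 0
  offset=4 (pos 3, char 'a'): match length 0
  offset=5 (pos 2, char 'e'): match length 1
  offset=6 (pos 1, char 'f'): match length 0
  offset=7 (pos 0, char 'e'): match length 3
Longest match has length 3 at offset 7.
next_char = character at position 7 + 3 = 10 -> 'f'

Best match: offset=7, length=3 (matching 'efe' starting at position 0)
LZ77 triple: (7, 3, 'f')


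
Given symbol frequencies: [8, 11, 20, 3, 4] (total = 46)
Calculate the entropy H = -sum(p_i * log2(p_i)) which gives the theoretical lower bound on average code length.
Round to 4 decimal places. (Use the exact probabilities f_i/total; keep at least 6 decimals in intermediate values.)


Per-symbol terms -p_i * log2(p_i) with p_i = f_i/46:
  p = 8/46 = 0.173913: log2(p) = -2.523562, -p*log2(p) = 0.438880
  p = 11/46 = 0.239130: log2(p) = -2.064130, -p*log2(p) = 0.493596
  p = 20/46 = 0.434783: log2(p) = -1.201634, -p*log2(p) = 0.522450
  p = 3/46 = 0.065217: log2(p) = -3.938599, -p*log2(p) = 0.256865
  p = 4/46 = 0.086957: log2(p) = -3.523562, -p*log2(p) = 0.306397
H = 0.438880 + 0.493596 + 0.522450 + 0.256865 + 0.306397 = 2.018188

H = 2.0182 bits/symbol


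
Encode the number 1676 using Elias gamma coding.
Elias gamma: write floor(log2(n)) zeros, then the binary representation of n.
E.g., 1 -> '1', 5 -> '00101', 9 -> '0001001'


num_bits = floor(log2(1676)) + 1 = 11
leading_zeros = num_bits - 1 = 10
binary(1676) = 11010001100

Elias gamma(1676) = '0000000000' + '11010001100' = 000000000011010001100 (21 bits)


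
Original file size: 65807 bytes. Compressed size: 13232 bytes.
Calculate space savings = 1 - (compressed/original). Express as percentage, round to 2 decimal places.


ratio = compressed/original = 13232/65807 = 0.201073
savings = 1 - ratio = 1 - 0.201073 = 0.798927
as a percentage: 0.798927 * 100 = 79.89%

Space savings = 1 - 13232/65807 = 79.89%


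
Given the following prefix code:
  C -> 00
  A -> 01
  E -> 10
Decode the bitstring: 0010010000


Decoding step by step:
Bits 00 -> C
Bits 10 -> E
Bits 01 -> A
Bits 00 -> C
Bits 00 -> C


Decoded message: CEACC


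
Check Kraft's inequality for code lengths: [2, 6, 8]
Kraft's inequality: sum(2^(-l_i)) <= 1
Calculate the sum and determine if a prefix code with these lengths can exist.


Sum = 2^(-2) + 2^(-6) + 2^(-8)
    = 0.25 + 0.015625 + 0.00390625
    = 69/256 = 0.26953125
Since 0.26953125 <= 1, Kraft's inequality IS satisfied.
A prefix code with these lengths CAN exist.

Kraft sum = 0.26953125. Satisfied.


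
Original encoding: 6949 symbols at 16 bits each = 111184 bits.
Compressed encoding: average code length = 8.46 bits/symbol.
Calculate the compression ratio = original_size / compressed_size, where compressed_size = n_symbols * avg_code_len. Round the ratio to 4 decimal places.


original_size = n_symbols * orig_bits = 6949 * 16 = 111184 bits
compressed_size = n_symbols * avg_code_len = 6949 * 8.46 = 58788.54 bits
ratio = original_size / compressed_size = 111184 / 58788.54 = 1.8913

Compression ratio = 1.8913


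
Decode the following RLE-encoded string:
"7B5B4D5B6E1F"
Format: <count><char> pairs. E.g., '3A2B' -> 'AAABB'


Expanding each <count><char> pair:
  7B -> 'BBBBBBB'
  5B -> 'BBBBB'
  4D -> 'DDDD'
  5B -> 'BBBBB'
  6E -> 'EEEEEE'
  1F -> 'F'

Decoded = BBBBBBBBBBBBDDDDBBBBBEEEEEEF


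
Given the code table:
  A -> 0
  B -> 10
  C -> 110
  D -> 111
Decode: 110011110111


Decoding:
110 -> C
0 -> A
111 -> D
10 -> B
111 -> D


Result: CADBD


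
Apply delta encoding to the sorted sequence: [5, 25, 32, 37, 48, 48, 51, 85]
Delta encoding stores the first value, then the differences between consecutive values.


First value: 5
Deltas:
  25 - 5 = 20
  32 - 25 = 7
  37 - 32 = 5
  48 - 37 = 11
  48 - 48 = 0
  51 - 48 = 3
  85 - 51 = 34


Delta encoded: [5, 20, 7, 5, 11, 0, 3, 34]


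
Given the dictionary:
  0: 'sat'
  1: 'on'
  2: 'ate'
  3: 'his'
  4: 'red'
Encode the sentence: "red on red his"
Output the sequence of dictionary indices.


Look up each word in the dictionary:
  'red' -> 4
  'on' -> 1
  'red' -> 4
  'his' -> 3

Encoded: [4, 1, 4, 3]


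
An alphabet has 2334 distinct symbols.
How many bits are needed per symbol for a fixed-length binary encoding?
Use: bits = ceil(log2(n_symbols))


log2(2334) = 11.1886
Bracket: 2^11 = 2048 < 2334 <= 2^12 = 4096
So ceil(log2(2334)) = 12

bits = ceil(log2(2334)) = ceil(11.1886) = 12 bits


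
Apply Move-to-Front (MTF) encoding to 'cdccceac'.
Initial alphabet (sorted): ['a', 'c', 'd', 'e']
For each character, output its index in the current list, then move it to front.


MTF encoding:
'c': index 1 in ['a', 'c', 'd', 'e'] -> ['c', 'a', 'd', 'e']
'd': index 2 in ['c', 'a', 'd', 'e'] -> ['d', 'c', 'a', 'e']
'c': index 1 in ['d', 'c', 'a', 'e'] -> ['c', 'd', 'a', 'e']
'c': index 0 in ['c', 'd', 'a', 'e'] -> ['c', 'd', 'a', 'e']
'c': index 0 in ['c', 'd', 'a', 'e'] -> ['c', 'd', 'a', 'e']
'e': index 3 in ['c', 'd', 'a', 'e'] -> ['e', 'c', 'd', 'a']
'a': index 3 in ['e', 'c', 'd', 'a'] -> ['a', 'e', 'c', 'd']
'c': index 2 in ['a', 'e', 'c', 'd'] -> ['c', 'a', 'e', 'd']


Output: [1, 2, 1, 0, 0, 3, 3, 2]


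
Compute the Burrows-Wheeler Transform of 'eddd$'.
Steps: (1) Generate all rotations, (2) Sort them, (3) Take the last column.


Rotations (sorted):
  0: $eddd -> last char: d
  1: d$edd -> last char: d
  2: dd$ed -> last char: d
  3: ddd$e -> last char: e
  4: eddd$ -> last char: $


BWT = ddde$


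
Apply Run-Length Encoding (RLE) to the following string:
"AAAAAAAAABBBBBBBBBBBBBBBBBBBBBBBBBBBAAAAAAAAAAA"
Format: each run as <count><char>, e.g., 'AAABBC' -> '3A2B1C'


Scanning runs left to right:
  i=0: run of 'A' x 9 -> '9A'
  i=9: run of 'B' x 27 -> '27B'
  i=36: run of 'A' x 11 -> '11A'

RLE = 9A27B11A


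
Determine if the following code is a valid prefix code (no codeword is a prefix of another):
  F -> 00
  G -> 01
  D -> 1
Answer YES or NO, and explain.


Checking each pair (does one codeword prefix another?):
  F='00' vs G='01': no prefix
  F='00' vs D='1': no prefix
  G='01' vs F='00': no prefix
  G='01' vs D='1': no prefix
  D='1' vs F='00': no prefix
  D='1' vs G='01': no prefix
No violation found over all pairs.

YES -- this is a valid prefix code. No codeword is a prefix of any other codeword.


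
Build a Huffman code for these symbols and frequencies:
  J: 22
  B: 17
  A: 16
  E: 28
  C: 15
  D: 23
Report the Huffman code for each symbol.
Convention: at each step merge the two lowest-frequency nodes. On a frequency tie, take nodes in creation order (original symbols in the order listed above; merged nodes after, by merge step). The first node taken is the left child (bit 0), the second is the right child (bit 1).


Huffman tree construction:
Step 1: Merge C(15) + A(16) = 31
Step 2: Merge B(17) + J(22) = 39
Step 3: Merge D(23) + E(28) = 51
Step 4: Merge (C+A)(31) + (B+J)(39) = 70
Step 5: Merge (D+E)(51) + ((C+A)+(B+J))(70) = 121
Read each symbol's code off the tree from the root (left child = 0, right child = 1).

Codes:
  J: 111 (length 3)
  B: 110 (length 3)
  A: 101 (length 3)
  E: 01 (length 2)
  C: 100 (length 3)
  D: 00 (length 2)
Average code length: 312/121 = 2.5785 bits/symbol


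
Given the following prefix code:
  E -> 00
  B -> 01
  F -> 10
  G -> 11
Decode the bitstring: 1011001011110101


Decoding step by step:
Bits 10 -> F
Bits 11 -> G
Bits 00 -> E
Bits 10 -> F
Bits 11 -> G
Bits 11 -> G
Bits 01 -> B
Bits 01 -> B


Decoded message: FGEFGGBB


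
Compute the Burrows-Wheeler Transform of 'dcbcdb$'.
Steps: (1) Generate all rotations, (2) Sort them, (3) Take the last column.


Rotations (sorted):
  0: $dcbcdb -> last char: b
  1: b$dcbcd -> last char: d
  2: bcdb$dc -> last char: c
  3: cbcdb$d -> last char: d
  4: cdb$dcb -> last char: b
  5: db$dcbc -> last char: c
  6: dcbcdb$ -> last char: $


BWT = bdcdbc$


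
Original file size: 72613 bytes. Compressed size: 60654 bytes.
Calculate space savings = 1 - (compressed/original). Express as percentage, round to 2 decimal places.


ratio = compressed/original = 60654/72613 = 0.835305
savings = 1 - ratio = 1 - 0.835305 = 0.164695
as a percentage: 0.164695 * 100 = 16.47%

Space savings = 1 - 60654/72613 = 16.47%


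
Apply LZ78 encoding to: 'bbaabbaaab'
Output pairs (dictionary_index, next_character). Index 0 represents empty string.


LZ78 encoding steps:
Dictionary: {0: ''}
Step 1: w='' (idx 0), next='b' -> output (0, 'b'), add 'b' as idx 1
Step 2: w='b' (idx 1), next='a' -> output (1, 'a'), add 'ba' as idx 2
Step 3: w='' (idx 0), next='a' -> output (0, 'a'), add 'a' as idx 3
Step 4: w='b' (idx 1), next='b' -> output (1, 'b'), add 'bb' as idx 4
Step 5: w='a' (idx 3), next='a' -> output (3, 'a'), add 'aa' as idx 5
Step 6: w='a' (idx 3), next='b' -> output (3, 'b'), add 'ab' as idx 6


Encoded: [(0, 'b'), (1, 'a'), (0, 'a'), (1, 'b'), (3, 'a'), (3, 'b')]


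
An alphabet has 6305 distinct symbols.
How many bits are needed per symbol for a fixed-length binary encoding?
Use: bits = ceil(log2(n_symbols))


log2(6305) = 12.6223
Bracket: 2^12 = 4096 < 6305 <= 2^13 = 8192
So ceil(log2(6305)) = 13

bits = ceil(log2(6305)) = ceil(12.6223) = 13 bits


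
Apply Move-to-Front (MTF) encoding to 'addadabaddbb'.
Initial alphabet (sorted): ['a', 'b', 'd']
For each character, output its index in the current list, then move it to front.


MTF encoding:
'a': index 0 in ['a', 'b', 'd'] -> ['a', 'b', 'd']
'd': index 2 in ['a', 'b', 'd'] -> ['d', 'a', 'b']
'd': index 0 in ['d', 'a', 'b'] -> ['d', 'a', 'b']
'a': index 1 in ['d', 'a', 'b'] -> ['a', 'd', 'b']
'd': index 1 in ['a', 'd', 'b'] -> ['d', 'a', 'b']
'a': index 1 in ['d', 'a', 'b'] -> ['a', 'd', 'b']
'b': index 2 in ['a', 'd', 'b'] -> ['b', 'a', 'd']
'a': index 1 in ['b', 'a', 'd'] -> ['a', 'b', 'd']
'd': index 2 in ['a', 'b', 'd'] -> ['d', 'a', 'b']
'd': index 0 in ['d', 'a', 'b'] -> ['d', 'a', 'b']
'b': index 2 in ['d', 'a', 'b'] -> ['b', 'd', 'a']
'b': index 0 in ['b', 'd', 'a'] -> ['b', 'd', 'a']


Output: [0, 2, 0, 1, 1, 1, 2, 1, 2, 0, 2, 0]


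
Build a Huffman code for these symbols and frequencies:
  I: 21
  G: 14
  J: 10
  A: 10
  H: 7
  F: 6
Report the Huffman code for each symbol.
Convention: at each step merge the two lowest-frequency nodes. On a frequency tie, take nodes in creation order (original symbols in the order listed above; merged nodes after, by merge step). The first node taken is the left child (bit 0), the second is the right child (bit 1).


Huffman tree construction:
Step 1: Merge F(6) + H(7) = 13
Step 2: Merge J(10) + A(10) = 20
Step 3: Merge (F+H)(13) + G(14) = 27
Step 4: Merge (J+A)(20) + I(21) = 41
Step 5: Merge ((F+H)+G)(27) + ((J+A)+I)(41) = 68
Read each symbol's code off the tree from the root (left child = 0, right child = 1).

Codes:
  I: 11 (length 2)
  G: 01 (length 2)
  J: 100 (length 3)
  A: 101 (length 3)
  H: 001 (length 3)
  F: 000 (length 3)
Average code length: 169/68 = 2.4853 bits/symbol


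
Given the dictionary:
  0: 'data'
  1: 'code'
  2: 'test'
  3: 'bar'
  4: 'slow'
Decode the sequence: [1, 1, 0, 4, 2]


Look up each index in the dictionary:
  1 -> 'code'
  1 -> 'code'
  0 -> 'data'
  4 -> 'slow'
  2 -> 'test'

Decoded: "code code data slow test"


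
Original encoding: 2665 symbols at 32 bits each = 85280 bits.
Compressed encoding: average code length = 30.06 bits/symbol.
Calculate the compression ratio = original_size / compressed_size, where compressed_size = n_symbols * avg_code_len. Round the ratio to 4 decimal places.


original_size = n_symbols * orig_bits = 2665 * 32 = 85280 bits
compressed_size = n_symbols * avg_code_len = 2665 * 30.06 = 80109.9 bits
ratio = original_size / compressed_size = 85280 / 80109.9 = 1.0645

Compression ratio = 1.0645


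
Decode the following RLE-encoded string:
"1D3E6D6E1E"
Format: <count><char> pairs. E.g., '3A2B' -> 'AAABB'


Expanding each <count><char> pair:
  1D -> 'D'
  3E -> 'EEE'
  6D -> 'DDDDDD'
  6E -> 'EEEEEE'
  1E -> 'E'

Decoded = DEEEDDDDDDEEEEEEE


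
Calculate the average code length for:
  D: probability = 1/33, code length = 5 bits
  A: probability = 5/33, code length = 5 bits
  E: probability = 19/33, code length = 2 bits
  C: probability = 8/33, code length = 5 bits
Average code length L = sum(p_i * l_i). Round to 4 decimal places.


Weighted contributions p_i * l_i:
  D: (1/33) * 5 = 5/33
  A: (5/33) * 5 = 25/33
  E: (19/33) * 2 = 38/33
  C: (8/33) * 5 = 40/33
Sum = (5 + 25 + 38 + 40)/33 = 108/33

L = 108/33 = 3.2727 bits/symbol


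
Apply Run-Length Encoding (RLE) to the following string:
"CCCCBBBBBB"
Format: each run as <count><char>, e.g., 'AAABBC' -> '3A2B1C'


Scanning runs left to right:
  i=0: run of 'C' x 4 -> '4C'
  i=4: run of 'B' x 6 -> '6B'

RLE = 4C6B


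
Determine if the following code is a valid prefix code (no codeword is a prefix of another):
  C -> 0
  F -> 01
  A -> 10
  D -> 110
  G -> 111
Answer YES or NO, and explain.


Checking each pair (does one codeword prefix another?):
  C='0' vs F='01': prefix -- VIOLATION

NO -- this is NOT a valid prefix code. C (0) is a prefix of F (01).


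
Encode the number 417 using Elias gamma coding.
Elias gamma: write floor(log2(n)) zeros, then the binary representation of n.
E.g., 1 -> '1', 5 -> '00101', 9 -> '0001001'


num_bits = floor(log2(417)) + 1 = 9
leading_zeros = num_bits - 1 = 8
binary(417) = 110100001

Elias gamma(417) = '00000000' + '110100001' = 00000000110100001 (17 bits)


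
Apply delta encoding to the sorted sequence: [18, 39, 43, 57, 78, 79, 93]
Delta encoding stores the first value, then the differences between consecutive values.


First value: 18
Deltas:
  39 - 18 = 21
  43 - 39 = 4
  57 - 43 = 14
  78 - 57 = 21
  79 - 78 = 1
  93 - 79 = 14


Delta encoded: [18, 21, 4, 14, 21, 1, 14]


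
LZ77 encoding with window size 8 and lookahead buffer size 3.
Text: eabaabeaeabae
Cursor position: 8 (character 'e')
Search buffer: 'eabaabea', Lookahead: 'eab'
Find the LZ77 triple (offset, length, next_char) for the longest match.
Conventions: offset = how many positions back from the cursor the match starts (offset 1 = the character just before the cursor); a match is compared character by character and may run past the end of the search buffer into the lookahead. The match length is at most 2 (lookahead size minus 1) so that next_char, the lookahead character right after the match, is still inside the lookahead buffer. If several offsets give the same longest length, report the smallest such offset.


Try each offset into the search buffer:
  offset=1 (pos 7, char 'a'): match length 0
  offset=2 (pos 6, char 'e'): match length 2
  offset=3 (pos 5, char 'b'): match length 0
  offset=4 (pos 4, char 'a'): match length 0
  offset=5 (pos 3, char 'a'): match length 0
  offset=6 (pos 2, char 'b'): match length 0
  offset=7 (pos 1, char 'a'): match length 0
  offset=8 (pos 0, char 'e'): match length 2
Longest match has length 2, found at offsets 2, 8; take the smallest, offset 2.
next_char = character at position 8 + 2 = 10 -> 'b'

Best match: offset=2, length=2 (matching 'ea' starting at position 6)
LZ77 triple: (2, 2, 'b')


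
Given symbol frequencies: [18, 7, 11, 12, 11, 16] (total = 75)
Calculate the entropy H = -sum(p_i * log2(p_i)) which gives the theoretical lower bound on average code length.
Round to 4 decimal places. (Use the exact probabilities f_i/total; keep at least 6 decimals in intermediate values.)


Per-symbol terms -p_i * log2(p_i) with p_i = f_i/75:
  p = 18/75 = 0.240000: log2(p) = -2.058894, -p*log2(p) = 0.494134
  p = 7/75 = 0.093333: log2(p) = -3.421464, -p*log2(p) = 0.319337
  p = 11/75 = 0.146667: log2(p) = -2.769387, -p*log2(p) = 0.406177
  p = 12/75 = 0.160000: log2(p) = -2.643856, -p*log2(p) = 0.423017
  p = 11/75 = 0.146667: log2(p) = -2.769387, -p*log2(p) = 0.406177
  p = 16/75 = 0.213333: log2(p) = -2.228819, -p*log2(p) = 0.475481
H = 0.494134 + 0.319337 + 0.406177 + 0.423017 + 0.406177 + 0.475481 = 2.524323

H = 2.5243 bits/symbol


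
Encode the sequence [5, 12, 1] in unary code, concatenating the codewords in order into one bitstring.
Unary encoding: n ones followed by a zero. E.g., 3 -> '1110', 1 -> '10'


Encode each number as n ones followed by a terminating 0:
  5 -> 111110 (6 bits)
  12 -> 1111111111110 (13 bits)
  1 -> 10 (2 bits)
Total length = 6 + 13 + 2 = 21 bits.

Unary([5, 12, 1]) = 111110111111111111010 (21 bits)


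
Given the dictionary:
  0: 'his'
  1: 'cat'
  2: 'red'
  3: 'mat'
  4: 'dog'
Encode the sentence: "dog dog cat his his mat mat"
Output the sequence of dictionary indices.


Look up each word in the dictionary:
  'dog' -> 4
  'dog' -> 4
  'cat' -> 1
  'his' -> 0
  'his' -> 0
  'mat' -> 3
  'mat' -> 3

Encoded: [4, 4, 1, 0, 0, 3, 3]


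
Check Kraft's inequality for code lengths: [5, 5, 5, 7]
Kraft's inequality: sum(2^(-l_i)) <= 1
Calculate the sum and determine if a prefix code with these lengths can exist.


Sum = 2^(-5) + 2^(-5) + 2^(-5) + 2^(-7)
    = 0.03125 + 0.03125 + 0.03125 + 0.0078125
    = 13/128 = 0.1015625
Since 0.1015625 <= 1, Kraft's inequality IS satisfied.
A prefix code with these lengths CAN exist.

Kraft sum = 0.1015625. Satisfied.


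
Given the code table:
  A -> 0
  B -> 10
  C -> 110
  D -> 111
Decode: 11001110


Decoding:
110 -> C
0 -> A
111 -> D
0 -> A


Result: CADA


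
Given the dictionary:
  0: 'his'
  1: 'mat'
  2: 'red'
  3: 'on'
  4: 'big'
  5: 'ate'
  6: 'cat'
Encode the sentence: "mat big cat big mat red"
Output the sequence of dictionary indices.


Look up each word in the dictionary:
  'mat' -> 1
  'big' -> 4
  'cat' -> 6
  'big' -> 4
  'mat' -> 1
  'red' -> 2

Encoded: [1, 4, 6, 4, 1, 2]


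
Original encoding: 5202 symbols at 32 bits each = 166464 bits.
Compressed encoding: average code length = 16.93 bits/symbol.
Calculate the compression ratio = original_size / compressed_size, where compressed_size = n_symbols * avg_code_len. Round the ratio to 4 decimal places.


original_size = n_symbols * orig_bits = 5202 * 32 = 166464 bits
compressed_size = n_symbols * avg_code_len = 5202 * 16.93 = 88069.86 bits
ratio = original_size / compressed_size = 166464 / 88069.86 = 1.8901

Compression ratio = 1.8901


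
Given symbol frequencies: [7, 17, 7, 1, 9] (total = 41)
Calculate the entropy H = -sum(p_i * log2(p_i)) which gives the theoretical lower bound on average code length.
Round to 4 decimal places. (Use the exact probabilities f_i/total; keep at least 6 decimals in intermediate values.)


Per-symbol terms -p_i * log2(p_i) with p_i = f_i/41:
  p = 7/41 = 0.170732: log2(p) = -2.550197, -p*log2(p) = 0.435400
  p = 17/41 = 0.414634: log2(p) = -1.270089, -p*log2(p) = 0.526622
  p = 7/41 = 0.170732: log2(p) = -2.550197, -p*log2(p) = 0.435400
  p = 1/41 = 0.024390: log2(p) = -5.357552, -p*log2(p) = 0.130672
  p = 9/41 = 0.219512: log2(p) = -2.187627, -p*log2(p) = 0.480211
H = 0.435400 + 0.526622 + 0.435400 + 0.130672 + 0.480211 = 2.008305

H = 2.0083 bits/symbol


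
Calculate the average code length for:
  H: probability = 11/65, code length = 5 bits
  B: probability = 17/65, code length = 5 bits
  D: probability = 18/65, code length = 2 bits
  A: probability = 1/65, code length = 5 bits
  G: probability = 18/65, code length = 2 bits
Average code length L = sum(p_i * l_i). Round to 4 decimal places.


Weighted contributions p_i * l_i:
  H: (11/65) * 5 = 55/65
  B: (17/65) * 5 = 85/65
  D: (18/65) * 2 = 36/65
  A: (1/65) * 5 = 5/65
  G: (18/65) * 2 = 36/65
Sum = (55 + 85 + 36 + 5 + 36)/65 = 217/65

L = 217/65 = 3.3385 bits/symbol
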